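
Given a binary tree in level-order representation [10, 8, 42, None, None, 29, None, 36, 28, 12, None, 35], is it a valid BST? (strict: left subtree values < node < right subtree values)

Level-order array: [10, 8, 42, None, None, 29, None, 36, 28, 12, None, 35]
Validate using subtree bounds (lo, hi): at each node, require lo < value < hi,
then recurse left with hi=value and right with lo=value.
Preorder trace (stopping at first violation):
  at node 10 with bounds (-inf, +inf): OK
  at node 8 with bounds (-inf, 10): OK
  at node 42 with bounds (10, +inf): OK
  at node 29 with bounds (10, 42): OK
  at node 36 with bounds (10, 29): VIOLATION
Node 36 violates its bound: not (10 < 36 < 29).
Result: Not a valid BST


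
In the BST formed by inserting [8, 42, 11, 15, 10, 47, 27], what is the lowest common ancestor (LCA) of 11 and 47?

Tree insertion order: [8, 42, 11, 15, 10, 47, 27]
Tree (level-order array): [8, None, 42, 11, 47, 10, 15, None, None, None, None, None, 27]
In a BST, the LCA of p=11, q=47 is the first node v on the
root-to-leaf path with p <= v <= q (go left if both < v, right if both > v).
Walk from root:
  at 8: both 11 and 47 > 8, go right
  at 42: 11 <= 42 <= 47, this is the LCA
LCA = 42


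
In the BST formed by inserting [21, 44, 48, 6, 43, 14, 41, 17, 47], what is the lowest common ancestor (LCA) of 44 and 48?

Tree insertion order: [21, 44, 48, 6, 43, 14, 41, 17, 47]
Tree (level-order array): [21, 6, 44, None, 14, 43, 48, None, 17, 41, None, 47]
In a BST, the LCA of p=44, q=48 is the first node v on the
root-to-leaf path with p <= v <= q (go left if both < v, right if both > v).
Walk from root:
  at 21: both 44 and 48 > 21, go right
  at 44: 44 <= 44 <= 48, this is the LCA
LCA = 44


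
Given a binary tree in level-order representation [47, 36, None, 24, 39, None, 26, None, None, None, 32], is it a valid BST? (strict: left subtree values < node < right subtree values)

Level-order array: [47, 36, None, 24, 39, None, 26, None, None, None, 32]
Validate using subtree bounds (lo, hi): at each node, require lo < value < hi,
then recurse left with hi=value and right with lo=value.
Preorder trace (stopping at first violation):
  at node 47 with bounds (-inf, +inf): OK
  at node 36 with bounds (-inf, 47): OK
  at node 24 with bounds (-inf, 36): OK
  at node 26 with bounds (24, 36): OK
  at node 32 with bounds (26, 36): OK
  at node 39 with bounds (36, 47): OK
No violation found at any node.
Result: Valid BST


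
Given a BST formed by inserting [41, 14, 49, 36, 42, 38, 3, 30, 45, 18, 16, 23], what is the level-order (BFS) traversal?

Tree insertion order: [41, 14, 49, 36, 42, 38, 3, 30, 45, 18, 16, 23]
Tree (level-order array): [41, 14, 49, 3, 36, 42, None, None, None, 30, 38, None, 45, 18, None, None, None, None, None, 16, 23]
BFS from the root, enqueuing left then right child of each popped node:
  queue [41] -> pop 41, enqueue [14, 49], visited so far: [41]
  queue [14, 49] -> pop 14, enqueue [3, 36], visited so far: [41, 14]
  queue [49, 3, 36] -> pop 49, enqueue [42], visited so far: [41, 14, 49]
  queue [3, 36, 42] -> pop 3, enqueue [none], visited so far: [41, 14, 49, 3]
  queue [36, 42] -> pop 36, enqueue [30, 38], visited so far: [41, 14, 49, 3, 36]
  queue [42, 30, 38] -> pop 42, enqueue [45], visited so far: [41, 14, 49, 3, 36, 42]
  queue [30, 38, 45] -> pop 30, enqueue [18], visited so far: [41, 14, 49, 3, 36, 42, 30]
  queue [38, 45, 18] -> pop 38, enqueue [none], visited so far: [41, 14, 49, 3, 36, 42, 30, 38]
  queue [45, 18] -> pop 45, enqueue [none], visited so far: [41, 14, 49, 3, 36, 42, 30, 38, 45]
  queue [18] -> pop 18, enqueue [16, 23], visited so far: [41, 14, 49, 3, 36, 42, 30, 38, 45, 18]
  queue [16, 23] -> pop 16, enqueue [none], visited so far: [41, 14, 49, 3, 36, 42, 30, 38, 45, 18, 16]
  queue [23] -> pop 23, enqueue [none], visited so far: [41, 14, 49, 3, 36, 42, 30, 38, 45, 18, 16, 23]
Result: [41, 14, 49, 3, 36, 42, 30, 38, 45, 18, 16, 23]


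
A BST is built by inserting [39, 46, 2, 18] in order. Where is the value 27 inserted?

Starting tree (level order): [39, 2, 46, None, 18]
Insertion path: 39 -> 2 -> 18
Result: insert 27 as right child of 18
Final tree (level order): [39, 2, 46, None, 18, None, None, None, 27]


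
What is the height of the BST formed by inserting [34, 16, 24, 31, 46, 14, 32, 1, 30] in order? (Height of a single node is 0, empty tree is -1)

Insertion order: [34, 16, 24, 31, 46, 14, 32, 1, 30]
Tree (level-order array): [34, 16, 46, 14, 24, None, None, 1, None, None, 31, None, None, 30, 32]
Compute height bottom-up (empty subtree = -1):
  height(1) = 1 + max(-1, -1) = 0
  height(14) = 1 + max(0, -1) = 1
  height(30) = 1 + max(-1, -1) = 0
  height(32) = 1 + max(-1, -1) = 0
  height(31) = 1 + max(0, 0) = 1
  height(24) = 1 + max(-1, 1) = 2
  height(16) = 1 + max(1, 2) = 3
  height(46) = 1 + max(-1, -1) = 0
  height(34) = 1 + max(3, 0) = 4
Height = 4


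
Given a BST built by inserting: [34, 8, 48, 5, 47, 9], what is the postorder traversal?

Tree insertion order: [34, 8, 48, 5, 47, 9]
Tree (level-order array): [34, 8, 48, 5, 9, 47]
Postorder traversal: [5, 9, 8, 47, 48, 34]


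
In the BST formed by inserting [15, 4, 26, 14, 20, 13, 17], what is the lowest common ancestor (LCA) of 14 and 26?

Tree insertion order: [15, 4, 26, 14, 20, 13, 17]
Tree (level-order array): [15, 4, 26, None, 14, 20, None, 13, None, 17]
In a BST, the LCA of p=14, q=26 is the first node v on the
root-to-leaf path with p <= v <= q (go left if both < v, right if both > v).
Walk from root:
  at 15: 14 <= 15 <= 26, this is the LCA
LCA = 15


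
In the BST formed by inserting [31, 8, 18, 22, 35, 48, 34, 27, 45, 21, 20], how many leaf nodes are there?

Tree built from: [31, 8, 18, 22, 35, 48, 34, 27, 45, 21, 20]
Tree (level-order array): [31, 8, 35, None, 18, 34, 48, None, 22, None, None, 45, None, 21, 27, None, None, 20]
Rule: A leaf has 0 children.
Per-node child counts:
  node 31: 2 child(ren)
  node 8: 1 child(ren)
  node 18: 1 child(ren)
  node 22: 2 child(ren)
  node 21: 1 child(ren)
  node 20: 0 child(ren)
  node 27: 0 child(ren)
  node 35: 2 child(ren)
  node 34: 0 child(ren)
  node 48: 1 child(ren)
  node 45: 0 child(ren)
Matching nodes: [20, 27, 34, 45]
Count of leaf nodes: 4


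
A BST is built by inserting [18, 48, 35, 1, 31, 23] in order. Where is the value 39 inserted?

Starting tree (level order): [18, 1, 48, None, None, 35, None, 31, None, 23]
Insertion path: 18 -> 48 -> 35
Result: insert 39 as right child of 35
Final tree (level order): [18, 1, 48, None, None, 35, None, 31, 39, 23]


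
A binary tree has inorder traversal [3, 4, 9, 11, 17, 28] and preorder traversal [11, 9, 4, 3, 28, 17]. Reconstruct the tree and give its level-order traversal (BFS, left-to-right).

Inorder:  [3, 4, 9, 11, 17, 28]
Preorder: [11, 9, 4, 3, 28, 17]
Algorithm: preorder visits root first, so consume preorder in order;
for each root, split the current inorder slice at that value into
left-subtree inorder and right-subtree inorder, then recurse.
Recursive splits:
  root=11; inorder splits into left=[3, 4, 9], right=[17, 28]
  root=9; inorder splits into left=[3, 4], right=[]
  root=4; inorder splits into left=[3], right=[]
  root=3; inorder splits into left=[], right=[]
  root=28; inorder splits into left=[17], right=[]
  root=17; inorder splits into left=[], right=[]
Reconstructed level-order: [11, 9, 28, 4, 17, 3]


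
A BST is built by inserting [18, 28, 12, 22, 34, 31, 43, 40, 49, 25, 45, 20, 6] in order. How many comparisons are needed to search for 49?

Search path for 49: 18 -> 28 -> 34 -> 43 -> 49
Found: True
Comparisons: 5


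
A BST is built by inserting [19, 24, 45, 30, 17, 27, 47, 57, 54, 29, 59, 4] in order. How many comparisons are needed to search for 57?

Search path for 57: 19 -> 24 -> 45 -> 47 -> 57
Found: True
Comparisons: 5


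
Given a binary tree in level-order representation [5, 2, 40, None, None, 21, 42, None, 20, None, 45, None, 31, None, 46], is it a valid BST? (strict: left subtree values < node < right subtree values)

Level-order array: [5, 2, 40, None, None, 21, 42, None, 20, None, 45, None, 31, None, 46]
Validate using subtree bounds (lo, hi): at each node, require lo < value < hi,
then recurse left with hi=value and right with lo=value.
Preorder trace (stopping at first violation):
  at node 5 with bounds (-inf, +inf): OK
  at node 2 with bounds (-inf, 5): OK
  at node 40 with bounds (5, +inf): OK
  at node 21 with bounds (5, 40): OK
  at node 20 with bounds (21, 40): VIOLATION
Node 20 violates its bound: not (21 < 20 < 40).
Result: Not a valid BST


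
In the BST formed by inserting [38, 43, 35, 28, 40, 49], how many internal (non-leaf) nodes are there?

Tree built from: [38, 43, 35, 28, 40, 49]
Tree (level-order array): [38, 35, 43, 28, None, 40, 49]
Rule: An internal node has at least one child.
Per-node child counts:
  node 38: 2 child(ren)
  node 35: 1 child(ren)
  node 28: 0 child(ren)
  node 43: 2 child(ren)
  node 40: 0 child(ren)
  node 49: 0 child(ren)
Matching nodes: [38, 35, 43]
Count of internal (non-leaf) nodes: 3


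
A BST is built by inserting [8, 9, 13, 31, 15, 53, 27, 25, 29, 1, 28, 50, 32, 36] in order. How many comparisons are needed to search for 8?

Search path for 8: 8
Found: True
Comparisons: 1


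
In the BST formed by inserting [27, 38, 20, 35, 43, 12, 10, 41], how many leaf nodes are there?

Tree built from: [27, 38, 20, 35, 43, 12, 10, 41]
Tree (level-order array): [27, 20, 38, 12, None, 35, 43, 10, None, None, None, 41]
Rule: A leaf has 0 children.
Per-node child counts:
  node 27: 2 child(ren)
  node 20: 1 child(ren)
  node 12: 1 child(ren)
  node 10: 0 child(ren)
  node 38: 2 child(ren)
  node 35: 0 child(ren)
  node 43: 1 child(ren)
  node 41: 0 child(ren)
Matching nodes: [10, 35, 41]
Count of leaf nodes: 3


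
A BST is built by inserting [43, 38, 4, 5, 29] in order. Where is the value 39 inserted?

Starting tree (level order): [43, 38, None, 4, None, None, 5, None, 29]
Insertion path: 43 -> 38
Result: insert 39 as right child of 38
Final tree (level order): [43, 38, None, 4, 39, None, 5, None, None, None, 29]


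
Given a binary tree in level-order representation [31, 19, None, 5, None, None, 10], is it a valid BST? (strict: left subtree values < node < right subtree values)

Level-order array: [31, 19, None, 5, None, None, 10]
Validate using subtree bounds (lo, hi): at each node, require lo < value < hi,
then recurse left with hi=value and right with lo=value.
Preorder trace (stopping at first violation):
  at node 31 with bounds (-inf, +inf): OK
  at node 19 with bounds (-inf, 31): OK
  at node 5 with bounds (-inf, 19): OK
  at node 10 with bounds (5, 19): OK
No violation found at any node.
Result: Valid BST


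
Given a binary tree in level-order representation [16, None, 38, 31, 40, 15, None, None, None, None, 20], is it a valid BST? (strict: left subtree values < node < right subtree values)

Level-order array: [16, None, 38, 31, 40, 15, None, None, None, None, 20]
Validate using subtree bounds (lo, hi): at each node, require lo < value < hi,
then recurse left with hi=value and right with lo=value.
Preorder trace (stopping at first violation):
  at node 16 with bounds (-inf, +inf): OK
  at node 38 with bounds (16, +inf): OK
  at node 31 with bounds (16, 38): OK
  at node 15 with bounds (16, 31): VIOLATION
Node 15 violates its bound: not (16 < 15 < 31).
Result: Not a valid BST


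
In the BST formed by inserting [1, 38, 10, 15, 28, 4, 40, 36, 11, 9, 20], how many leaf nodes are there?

Tree built from: [1, 38, 10, 15, 28, 4, 40, 36, 11, 9, 20]
Tree (level-order array): [1, None, 38, 10, 40, 4, 15, None, None, None, 9, 11, 28, None, None, None, None, 20, 36]
Rule: A leaf has 0 children.
Per-node child counts:
  node 1: 1 child(ren)
  node 38: 2 child(ren)
  node 10: 2 child(ren)
  node 4: 1 child(ren)
  node 9: 0 child(ren)
  node 15: 2 child(ren)
  node 11: 0 child(ren)
  node 28: 2 child(ren)
  node 20: 0 child(ren)
  node 36: 0 child(ren)
  node 40: 0 child(ren)
Matching nodes: [9, 11, 20, 36, 40]
Count of leaf nodes: 5


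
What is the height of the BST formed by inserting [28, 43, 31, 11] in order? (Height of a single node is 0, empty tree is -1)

Insertion order: [28, 43, 31, 11]
Tree (level-order array): [28, 11, 43, None, None, 31]
Compute height bottom-up (empty subtree = -1):
  height(11) = 1 + max(-1, -1) = 0
  height(31) = 1 + max(-1, -1) = 0
  height(43) = 1 + max(0, -1) = 1
  height(28) = 1 + max(0, 1) = 2
Height = 2


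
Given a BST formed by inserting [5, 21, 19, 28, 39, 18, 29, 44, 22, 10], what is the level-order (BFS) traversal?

Tree insertion order: [5, 21, 19, 28, 39, 18, 29, 44, 22, 10]
Tree (level-order array): [5, None, 21, 19, 28, 18, None, 22, 39, 10, None, None, None, 29, 44]
BFS from the root, enqueuing left then right child of each popped node:
  queue [5] -> pop 5, enqueue [21], visited so far: [5]
  queue [21] -> pop 21, enqueue [19, 28], visited so far: [5, 21]
  queue [19, 28] -> pop 19, enqueue [18], visited so far: [5, 21, 19]
  queue [28, 18] -> pop 28, enqueue [22, 39], visited so far: [5, 21, 19, 28]
  queue [18, 22, 39] -> pop 18, enqueue [10], visited so far: [5, 21, 19, 28, 18]
  queue [22, 39, 10] -> pop 22, enqueue [none], visited so far: [5, 21, 19, 28, 18, 22]
  queue [39, 10] -> pop 39, enqueue [29, 44], visited so far: [5, 21, 19, 28, 18, 22, 39]
  queue [10, 29, 44] -> pop 10, enqueue [none], visited so far: [5, 21, 19, 28, 18, 22, 39, 10]
  queue [29, 44] -> pop 29, enqueue [none], visited so far: [5, 21, 19, 28, 18, 22, 39, 10, 29]
  queue [44] -> pop 44, enqueue [none], visited so far: [5, 21, 19, 28, 18, 22, 39, 10, 29, 44]
Result: [5, 21, 19, 28, 18, 22, 39, 10, 29, 44]


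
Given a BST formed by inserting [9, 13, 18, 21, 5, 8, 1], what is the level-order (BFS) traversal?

Tree insertion order: [9, 13, 18, 21, 5, 8, 1]
Tree (level-order array): [9, 5, 13, 1, 8, None, 18, None, None, None, None, None, 21]
BFS from the root, enqueuing left then right child of each popped node:
  queue [9] -> pop 9, enqueue [5, 13], visited so far: [9]
  queue [5, 13] -> pop 5, enqueue [1, 8], visited so far: [9, 5]
  queue [13, 1, 8] -> pop 13, enqueue [18], visited so far: [9, 5, 13]
  queue [1, 8, 18] -> pop 1, enqueue [none], visited so far: [9, 5, 13, 1]
  queue [8, 18] -> pop 8, enqueue [none], visited so far: [9, 5, 13, 1, 8]
  queue [18] -> pop 18, enqueue [21], visited so far: [9, 5, 13, 1, 8, 18]
  queue [21] -> pop 21, enqueue [none], visited so far: [9, 5, 13, 1, 8, 18, 21]
Result: [9, 5, 13, 1, 8, 18, 21]


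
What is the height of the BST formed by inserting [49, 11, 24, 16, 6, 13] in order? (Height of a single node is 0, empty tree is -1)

Insertion order: [49, 11, 24, 16, 6, 13]
Tree (level-order array): [49, 11, None, 6, 24, None, None, 16, None, 13]
Compute height bottom-up (empty subtree = -1):
  height(6) = 1 + max(-1, -1) = 0
  height(13) = 1 + max(-1, -1) = 0
  height(16) = 1 + max(0, -1) = 1
  height(24) = 1 + max(1, -1) = 2
  height(11) = 1 + max(0, 2) = 3
  height(49) = 1 + max(3, -1) = 4
Height = 4


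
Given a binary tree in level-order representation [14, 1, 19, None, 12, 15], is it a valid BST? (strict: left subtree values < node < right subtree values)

Level-order array: [14, 1, 19, None, 12, 15]
Validate using subtree bounds (lo, hi): at each node, require lo < value < hi,
then recurse left with hi=value and right with lo=value.
Preorder trace (stopping at first violation):
  at node 14 with bounds (-inf, +inf): OK
  at node 1 with bounds (-inf, 14): OK
  at node 12 with bounds (1, 14): OK
  at node 19 with bounds (14, +inf): OK
  at node 15 with bounds (14, 19): OK
No violation found at any node.
Result: Valid BST


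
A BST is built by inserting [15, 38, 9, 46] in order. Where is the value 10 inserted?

Starting tree (level order): [15, 9, 38, None, None, None, 46]
Insertion path: 15 -> 9
Result: insert 10 as right child of 9
Final tree (level order): [15, 9, 38, None, 10, None, 46]


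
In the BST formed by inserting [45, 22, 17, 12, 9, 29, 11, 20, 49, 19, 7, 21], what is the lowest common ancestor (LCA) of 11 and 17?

Tree insertion order: [45, 22, 17, 12, 9, 29, 11, 20, 49, 19, 7, 21]
Tree (level-order array): [45, 22, 49, 17, 29, None, None, 12, 20, None, None, 9, None, 19, 21, 7, 11]
In a BST, the LCA of p=11, q=17 is the first node v on the
root-to-leaf path with p <= v <= q (go left if both < v, right if both > v).
Walk from root:
  at 45: both 11 and 17 < 45, go left
  at 22: both 11 and 17 < 22, go left
  at 17: 11 <= 17 <= 17, this is the LCA
LCA = 17


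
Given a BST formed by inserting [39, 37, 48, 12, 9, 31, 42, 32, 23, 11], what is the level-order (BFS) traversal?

Tree insertion order: [39, 37, 48, 12, 9, 31, 42, 32, 23, 11]
Tree (level-order array): [39, 37, 48, 12, None, 42, None, 9, 31, None, None, None, 11, 23, 32]
BFS from the root, enqueuing left then right child of each popped node:
  queue [39] -> pop 39, enqueue [37, 48], visited so far: [39]
  queue [37, 48] -> pop 37, enqueue [12], visited so far: [39, 37]
  queue [48, 12] -> pop 48, enqueue [42], visited so far: [39, 37, 48]
  queue [12, 42] -> pop 12, enqueue [9, 31], visited so far: [39, 37, 48, 12]
  queue [42, 9, 31] -> pop 42, enqueue [none], visited so far: [39, 37, 48, 12, 42]
  queue [9, 31] -> pop 9, enqueue [11], visited so far: [39, 37, 48, 12, 42, 9]
  queue [31, 11] -> pop 31, enqueue [23, 32], visited so far: [39, 37, 48, 12, 42, 9, 31]
  queue [11, 23, 32] -> pop 11, enqueue [none], visited so far: [39, 37, 48, 12, 42, 9, 31, 11]
  queue [23, 32] -> pop 23, enqueue [none], visited so far: [39, 37, 48, 12, 42, 9, 31, 11, 23]
  queue [32] -> pop 32, enqueue [none], visited so far: [39, 37, 48, 12, 42, 9, 31, 11, 23, 32]
Result: [39, 37, 48, 12, 42, 9, 31, 11, 23, 32]


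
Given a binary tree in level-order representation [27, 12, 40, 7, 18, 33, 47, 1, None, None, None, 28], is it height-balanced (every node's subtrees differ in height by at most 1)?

Tree (level-order array): [27, 12, 40, 7, 18, 33, 47, 1, None, None, None, 28]
Definition: a tree is height-balanced if, at every node, |h(left) - h(right)| <= 1 (empty subtree has height -1).
Bottom-up per-node check:
  node 1: h_left=-1, h_right=-1, diff=0 [OK], height=0
  node 7: h_left=0, h_right=-1, diff=1 [OK], height=1
  node 18: h_left=-1, h_right=-1, diff=0 [OK], height=0
  node 12: h_left=1, h_right=0, diff=1 [OK], height=2
  node 28: h_left=-1, h_right=-1, diff=0 [OK], height=0
  node 33: h_left=0, h_right=-1, diff=1 [OK], height=1
  node 47: h_left=-1, h_right=-1, diff=0 [OK], height=0
  node 40: h_left=1, h_right=0, diff=1 [OK], height=2
  node 27: h_left=2, h_right=2, diff=0 [OK], height=3
All nodes satisfy the balance condition.
Result: Balanced


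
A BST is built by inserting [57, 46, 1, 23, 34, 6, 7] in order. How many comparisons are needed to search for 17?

Search path for 17: 57 -> 46 -> 1 -> 23 -> 6 -> 7
Found: False
Comparisons: 6


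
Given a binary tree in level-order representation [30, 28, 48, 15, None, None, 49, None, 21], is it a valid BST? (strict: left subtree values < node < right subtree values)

Level-order array: [30, 28, 48, 15, None, None, 49, None, 21]
Validate using subtree bounds (lo, hi): at each node, require lo < value < hi,
then recurse left with hi=value and right with lo=value.
Preorder trace (stopping at first violation):
  at node 30 with bounds (-inf, +inf): OK
  at node 28 with bounds (-inf, 30): OK
  at node 15 with bounds (-inf, 28): OK
  at node 21 with bounds (15, 28): OK
  at node 48 with bounds (30, +inf): OK
  at node 49 with bounds (48, +inf): OK
No violation found at any node.
Result: Valid BST


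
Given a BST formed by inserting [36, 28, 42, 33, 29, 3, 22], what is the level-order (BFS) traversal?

Tree insertion order: [36, 28, 42, 33, 29, 3, 22]
Tree (level-order array): [36, 28, 42, 3, 33, None, None, None, 22, 29]
BFS from the root, enqueuing left then right child of each popped node:
  queue [36] -> pop 36, enqueue [28, 42], visited so far: [36]
  queue [28, 42] -> pop 28, enqueue [3, 33], visited so far: [36, 28]
  queue [42, 3, 33] -> pop 42, enqueue [none], visited so far: [36, 28, 42]
  queue [3, 33] -> pop 3, enqueue [22], visited so far: [36, 28, 42, 3]
  queue [33, 22] -> pop 33, enqueue [29], visited so far: [36, 28, 42, 3, 33]
  queue [22, 29] -> pop 22, enqueue [none], visited so far: [36, 28, 42, 3, 33, 22]
  queue [29] -> pop 29, enqueue [none], visited so far: [36, 28, 42, 3, 33, 22, 29]
Result: [36, 28, 42, 3, 33, 22, 29]


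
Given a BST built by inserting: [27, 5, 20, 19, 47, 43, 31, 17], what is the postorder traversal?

Tree insertion order: [27, 5, 20, 19, 47, 43, 31, 17]
Tree (level-order array): [27, 5, 47, None, 20, 43, None, 19, None, 31, None, 17]
Postorder traversal: [17, 19, 20, 5, 31, 43, 47, 27]


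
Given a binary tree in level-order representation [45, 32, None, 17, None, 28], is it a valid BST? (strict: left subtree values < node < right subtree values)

Level-order array: [45, 32, None, 17, None, 28]
Validate using subtree bounds (lo, hi): at each node, require lo < value < hi,
then recurse left with hi=value and right with lo=value.
Preorder trace (stopping at first violation):
  at node 45 with bounds (-inf, +inf): OK
  at node 32 with bounds (-inf, 45): OK
  at node 17 with bounds (-inf, 32): OK
  at node 28 with bounds (-inf, 17): VIOLATION
Node 28 violates its bound: not (-inf < 28 < 17).
Result: Not a valid BST


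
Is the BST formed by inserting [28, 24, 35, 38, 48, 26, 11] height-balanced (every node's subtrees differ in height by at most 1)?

Tree (level-order array): [28, 24, 35, 11, 26, None, 38, None, None, None, None, None, 48]
Definition: a tree is height-balanced if, at every node, |h(left) - h(right)| <= 1 (empty subtree has height -1).
Bottom-up per-node check:
  node 11: h_left=-1, h_right=-1, diff=0 [OK], height=0
  node 26: h_left=-1, h_right=-1, diff=0 [OK], height=0
  node 24: h_left=0, h_right=0, diff=0 [OK], height=1
  node 48: h_left=-1, h_right=-1, diff=0 [OK], height=0
  node 38: h_left=-1, h_right=0, diff=1 [OK], height=1
  node 35: h_left=-1, h_right=1, diff=2 [FAIL (|-1-1|=2 > 1)], height=2
  node 28: h_left=1, h_right=2, diff=1 [OK], height=3
Node 35 violates the condition: |-1 - 1| = 2 > 1.
Result: Not balanced


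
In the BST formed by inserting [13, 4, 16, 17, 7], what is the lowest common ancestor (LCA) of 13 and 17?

Tree insertion order: [13, 4, 16, 17, 7]
Tree (level-order array): [13, 4, 16, None, 7, None, 17]
In a BST, the LCA of p=13, q=17 is the first node v on the
root-to-leaf path with p <= v <= q (go left if both < v, right if both > v).
Walk from root:
  at 13: 13 <= 13 <= 17, this is the LCA
LCA = 13


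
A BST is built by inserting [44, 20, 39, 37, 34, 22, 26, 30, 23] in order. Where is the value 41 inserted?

Starting tree (level order): [44, 20, None, None, 39, 37, None, 34, None, 22, None, None, 26, 23, 30]
Insertion path: 44 -> 20 -> 39
Result: insert 41 as right child of 39
Final tree (level order): [44, 20, None, None, 39, 37, 41, 34, None, None, None, 22, None, None, 26, 23, 30]


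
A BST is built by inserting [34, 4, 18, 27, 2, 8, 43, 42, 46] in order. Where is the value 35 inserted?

Starting tree (level order): [34, 4, 43, 2, 18, 42, 46, None, None, 8, 27]
Insertion path: 34 -> 43 -> 42
Result: insert 35 as left child of 42
Final tree (level order): [34, 4, 43, 2, 18, 42, 46, None, None, 8, 27, 35]


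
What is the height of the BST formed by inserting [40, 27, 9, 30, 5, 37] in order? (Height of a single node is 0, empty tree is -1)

Insertion order: [40, 27, 9, 30, 5, 37]
Tree (level-order array): [40, 27, None, 9, 30, 5, None, None, 37]
Compute height bottom-up (empty subtree = -1):
  height(5) = 1 + max(-1, -1) = 0
  height(9) = 1 + max(0, -1) = 1
  height(37) = 1 + max(-1, -1) = 0
  height(30) = 1 + max(-1, 0) = 1
  height(27) = 1 + max(1, 1) = 2
  height(40) = 1 + max(2, -1) = 3
Height = 3


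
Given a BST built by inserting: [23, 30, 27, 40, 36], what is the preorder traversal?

Tree insertion order: [23, 30, 27, 40, 36]
Tree (level-order array): [23, None, 30, 27, 40, None, None, 36]
Preorder traversal: [23, 30, 27, 40, 36]


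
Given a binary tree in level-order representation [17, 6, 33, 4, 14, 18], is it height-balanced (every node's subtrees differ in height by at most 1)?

Tree (level-order array): [17, 6, 33, 4, 14, 18]
Definition: a tree is height-balanced if, at every node, |h(left) - h(right)| <= 1 (empty subtree has height -1).
Bottom-up per-node check:
  node 4: h_left=-1, h_right=-1, diff=0 [OK], height=0
  node 14: h_left=-1, h_right=-1, diff=0 [OK], height=0
  node 6: h_left=0, h_right=0, diff=0 [OK], height=1
  node 18: h_left=-1, h_right=-1, diff=0 [OK], height=0
  node 33: h_left=0, h_right=-1, diff=1 [OK], height=1
  node 17: h_left=1, h_right=1, diff=0 [OK], height=2
All nodes satisfy the balance condition.
Result: Balanced


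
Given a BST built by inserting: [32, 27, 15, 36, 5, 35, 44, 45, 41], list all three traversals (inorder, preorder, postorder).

Tree insertion order: [32, 27, 15, 36, 5, 35, 44, 45, 41]
Tree (level-order array): [32, 27, 36, 15, None, 35, 44, 5, None, None, None, 41, 45]
Inorder (L, root, R): [5, 15, 27, 32, 35, 36, 41, 44, 45]
Preorder (root, L, R): [32, 27, 15, 5, 36, 35, 44, 41, 45]
Postorder (L, R, root): [5, 15, 27, 35, 41, 45, 44, 36, 32]


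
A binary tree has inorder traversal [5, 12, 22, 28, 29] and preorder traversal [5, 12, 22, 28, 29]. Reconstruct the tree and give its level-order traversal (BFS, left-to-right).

Inorder:  [5, 12, 22, 28, 29]
Preorder: [5, 12, 22, 28, 29]
Algorithm: preorder visits root first, so consume preorder in order;
for each root, split the current inorder slice at that value into
left-subtree inorder and right-subtree inorder, then recurse.
Recursive splits:
  root=5; inorder splits into left=[], right=[12, 22, 28, 29]
  root=12; inorder splits into left=[], right=[22, 28, 29]
  root=22; inorder splits into left=[], right=[28, 29]
  root=28; inorder splits into left=[], right=[29]
  root=29; inorder splits into left=[], right=[]
Reconstructed level-order: [5, 12, 22, 28, 29]


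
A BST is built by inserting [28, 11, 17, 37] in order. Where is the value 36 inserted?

Starting tree (level order): [28, 11, 37, None, 17]
Insertion path: 28 -> 37
Result: insert 36 as left child of 37
Final tree (level order): [28, 11, 37, None, 17, 36]


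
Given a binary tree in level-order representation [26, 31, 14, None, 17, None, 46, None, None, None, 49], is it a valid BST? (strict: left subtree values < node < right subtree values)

Level-order array: [26, 31, 14, None, 17, None, 46, None, None, None, 49]
Validate using subtree bounds (lo, hi): at each node, require lo < value < hi,
then recurse left with hi=value and right with lo=value.
Preorder trace (stopping at first violation):
  at node 26 with bounds (-inf, +inf): OK
  at node 31 with bounds (-inf, 26): VIOLATION
Node 31 violates its bound: not (-inf < 31 < 26).
Result: Not a valid BST


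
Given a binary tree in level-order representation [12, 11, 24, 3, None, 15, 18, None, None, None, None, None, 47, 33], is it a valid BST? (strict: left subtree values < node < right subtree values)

Level-order array: [12, 11, 24, 3, None, 15, 18, None, None, None, None, None, 47, 33]
Validate using subtree bounds (lo, hi): at each node, require lo < value < hi,
then recurse left with hi=value and right with lo=value.
Preorder trace (stopping at first violation):
  at node 12 with bounds (-inf, +inf): OK
  at node 11 with bounds (-inf, 12): OK
  at node 3 with bounds (-inf, 11): OK
  at node 24 with bounds (12, +inf): OK
  at node 15 with bounds (12, 24): OK
  at node 18 with bounds (24, +inf): VIOLATION
Node 18 violates its bound: not (24 < 18 < +inf).
Result: Not a valid BST


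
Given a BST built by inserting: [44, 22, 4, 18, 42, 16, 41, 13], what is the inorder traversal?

Tree insertion order: [44, 22, 4, 18, 42, 16, 41, 13]
Tree (level-order array): [44, 22, None, 4, 42, None, 18, 41, None, 16, None, None, None, 13]
Inorder traversal: [4, 13, 16, 18, 22, 41, 42, 44]


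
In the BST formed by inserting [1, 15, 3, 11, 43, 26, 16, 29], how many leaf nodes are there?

Tree built from: [1, 15, 3, 11, 43, 26, 16, 29]
Tree (level-order array): [1, None, 15, 3, 43, None, 11, 26, None, None, None, 16, 29]
Rule: A leaf has 0 children.
Per-node child counts:
  node 1: 1 child(ren)
  node 15: 2 child(ren)
  node 3: 1 child(ren)
  node 11: 0 child(ren)
  node 43: 1 child(ren)
  node 26: 2 child(ren)
  node 16: 0 child(ren)
  node 29: 0 child(ren)
Matching nodes: [11, 16, 29]
Count of leaf nodes: 3


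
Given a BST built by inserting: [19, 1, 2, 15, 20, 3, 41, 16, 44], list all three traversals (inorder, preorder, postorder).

Tree insertion order: [19, 1, 2, 15, 20, 3, 41, 16, 44]
Tree (level-order array): [19, 1, 20, None, 2, None, 41, None, 15, None, 44, 3, 16]
Inorder (L, root, R): [1, 2, 3, 15, 16, 19, 20, 41, 44]
Preorder (root, L, R): [19, 1, 2, 15, 3, 16, 20, 41, 44]
Postorder (L, R, root): [3, 16, 15, 2, 1, 44, 41, 20, 19]


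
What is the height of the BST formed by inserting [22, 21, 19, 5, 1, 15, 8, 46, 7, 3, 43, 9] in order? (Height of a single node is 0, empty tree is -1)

Insertion order: [22, 21, 19, 5, 1, 15, 8, 46, 7, 3, 43, 9]
Tree (level-order array): [22, 21, 46, 19, None, 43, None, 5, None, None, None, 1, 15, None, 3, 8, None, None, None, 7, 9]
Compute height bottom-up (empty subtree = -1):
  height(3) = 1 + max(-1, -1) = 0
  height(1) = 1 + max(-1, 0) = 1
  height(7) = 1 + max(-1, -1) = 0
  height(9) = 1 + max(-1, -1) = 0
  height(8) = 1 + max(0, 0) = 1
  height(15) = 1 + max(1, -1) = 2
  height(5) = 1 + max(1, 2) = 3
  height(19) = 1 + max(3, -1) = 4
  height(21) = 1 + max(4, -1) = 5
  height(43) = 1 + max(-1, -1) = 0
  height(46) = 1 + max(0, -1) = 1
  height(22) = 1 + max(5, 1) = 6
Height = 6


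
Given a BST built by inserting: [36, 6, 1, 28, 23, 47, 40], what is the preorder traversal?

Tree insertion order: [36, 6, 1, 28, 23, 47, 40]
Tree (level-order array): [36, 6, 47, 1, 28, 40, None, None, None, 23]
Preorder traversal: [36, 6, 1, 28, 23, 47, 40]


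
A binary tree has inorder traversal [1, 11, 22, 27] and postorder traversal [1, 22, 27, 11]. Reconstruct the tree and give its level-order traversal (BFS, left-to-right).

Inorder:   [1, 11, 22, 27]
Postorder: [1, 22, 27, 11]
Algorithm: postorder visits root last, so walk postorder right-to-left;
each value is the root of the current inorder slice — split it at that
value, recurse on the right subtree first, then the left.
Recursive splits:
  root=11; inorder splits into left=[1], right=[22, 27]
  root=27; inorder splits into left=[22], right=[]
  root=22; inorder splits into left=[], right=[]
  root=1; inorder splits into left=[], right=[]
Reconstructed level-order: [11, 1, 27, 22]


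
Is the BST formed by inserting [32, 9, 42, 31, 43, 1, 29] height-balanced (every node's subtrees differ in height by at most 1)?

Tree (level-order array): [32, 9, 42, 1, 31, None, 43, None, None, 29]
Definition: a tree is height-balanced if, at every node, |h(left) - h(right)| <= 1 (empty subtree has height -1).
Bottom-up per-node check:
  node 1: h_left=-1, h_right=-1, diff=0 [OK], height=0
  node 29: h_left=-1, h_right=-1, diff=0 [OK], height=0
  node 31: h_left=0, h_right=-1, diff=1 [OK], height=1
  node 9: h_left=0, h_right=1, diff=1 [OK], height=2
  node 43: h_left=-1, h_right=-1, diff=0 [OK], height=0
  node 42: h_left=-1, h_right=0, diff=1 [OK], height=1
  node 32: h_left=2, h_right=1, diff=1 [OK], height=3
All nodes satisfy the balance condition.
Result: Balanced


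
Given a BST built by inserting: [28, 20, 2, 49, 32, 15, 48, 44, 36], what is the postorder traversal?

Tree insertion order: [28, 20, 2, 49, 32, 15, 48, 44, 36]
Tree (level-order array): [28, 20, 49, 2, None, 32, None, None, 15, None, 48, None, None, 44, None, 36]
Postorder traversal: [15, 2, 20, 36, 44, 48, 32, 49, 28]


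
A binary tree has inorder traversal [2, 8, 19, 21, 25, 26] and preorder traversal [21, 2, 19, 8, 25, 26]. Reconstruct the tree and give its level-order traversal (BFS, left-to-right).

Inorder:  [2, 8, 19, 21, 25, 26]
Preorder: [21, 2, 19, 8, 25, 26]
Algorithm: preorder visits root first, so consume preorder in order;
for each root, split the current inorder slice at that value into
left-subtree inorder and right-subtree inorder, then recurse.
Recursive splits:
  root=21; inorder splits into left=[2, 8, 19], right=[25, 26]
  root=2; inorder splits into left=[], right=[8, 19]
  root=19; inorder splits into left=[8], right=[]
  root=8; inorder splits into left=[], right=[]
  root=25; inorder splits into left=[], right=[26]
  root=26; inorder splits into left=[], right=[]
Reconstructed level-order: [21, 2, 25, 19, 26, 8]


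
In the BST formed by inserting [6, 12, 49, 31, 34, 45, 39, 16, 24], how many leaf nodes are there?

Tree built from: [6, 12, 49, 31, 34, 45, 39, 16, 24]
Tree (level-order array): [6, None, 12, None, 49, 31, None, 16, 34, None, 24, None, 45, None, None, 39]
Rule: A leaf has 0 children.
Per-node child counts:
  node 6: 1 child(ren)
  node 12: 1 child(ren)
  node 49: 1 child(ren)
  node 31: 2 child(ren)
  node 16: 1 child(ren)
  node 24: 0 child(ren)
  node 34: 1 child(ren)
  node 45: 1 child(ren)
  node 39: 0 child(ren)
Matching nodes: [24, 39]
Count of leaf nodes: 2


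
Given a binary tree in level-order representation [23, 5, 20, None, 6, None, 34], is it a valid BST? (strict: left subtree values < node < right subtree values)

Level-order array: [23, 5, 20, None, 6, None, 34]
Validate using subtree bounds (lo, hi): at each node, require lo < value < hi,
then recurse left with hi=value and right with lo=value.
Preorder trace (stopping at first violation):
  at node 23 with bounds (-inf, +inf): OK
  at node 5 with bounds (-inf, 23): OK
  at node 6 with bounds (5, 23): OK
  at node 20 with bounds (23, +inf): VIOLATION
Node 20 violates its bound: not (23 < 20 < +inf).
Result: Not a valid BST


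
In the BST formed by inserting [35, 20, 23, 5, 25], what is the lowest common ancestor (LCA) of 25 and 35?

Tree insertion order: [35, 20, 23, 5, 25]
Tree (level-order array): [35, 20, None, 5, 23, None, None, None, 25]
In a BST, the LCA of p=25, q=35 is the first node v on the
root-to-leaf path with p <= v <= q (go left if both < v, right if both > v).
Walk from root:
  at 35: 25 <= 35 <= 35, this is the LCA
LCA = 35


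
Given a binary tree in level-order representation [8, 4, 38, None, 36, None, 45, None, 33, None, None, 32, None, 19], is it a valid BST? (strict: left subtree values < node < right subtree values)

Level-order array: [8, 4, 38, None, 36, None, 45, None, 33, None, None, 32, None, 19]
Validate using subtree bounds (lo, hi): at each node, require lo < value < hi,
then recurse left with hi=value and right with lo=value.
Preorder trace (stopping at first violation):
  at node 8 with bounds (-inf, +inf): OK
  at node 4 with bounds (-inf, 8): OK
  at node 36 with bounds (4, 8): VIOLATION
Node 36 violates its bound: not (4 < 36 < 8).
Result: Not a valid BST


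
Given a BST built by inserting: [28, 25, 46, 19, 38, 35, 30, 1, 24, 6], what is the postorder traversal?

Tree insertion order: [28, 25, 46, 19, 38, 35, 30, 1, 24, 6]
Tree (level-order array): [28, 25, 46, 19, None, 38, None, 1, 24, 35, None, None, 6, None, None, 30]
Postorder traversal: [6, 1, 24, 19, 25, 30, 35, 38, 46, 28]


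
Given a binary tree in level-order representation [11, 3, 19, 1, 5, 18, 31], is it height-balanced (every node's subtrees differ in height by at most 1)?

Tree (level-order array): [11, 3, 19, 1, 5, 18, 31]
Definition: a tree is height-balanced if, at every node, |h(left) - h(right)| <= 1 (empty subtree has height -1).
Bottom-up per-node check:
  node 1: h_left=-1, h_right=-1, diff=0 [OK], height=0
  node 5: h_left=-1, h_right=-1, diff=0 [OK], height=0
  node 3: h_left=0, h_right=0, diff=0 [OK], height=1
  node 18: h_left=-1, h_right=-1, diff=0 [OK], height=0
  node 31: h_left=-1, h_right=-1, diff=0 [OK], height=0
  node 19: h_left=0, h_right=0, diff=0 [OK], height=1
  node 11: h_left=1, h_right=1, diff=0 [OK], height=2
All nodes satisfy the balance condition.
Result: Balanced


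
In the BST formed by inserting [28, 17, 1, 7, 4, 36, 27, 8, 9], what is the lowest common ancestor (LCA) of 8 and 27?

Tree insertion order: [28, 17, 1, 7, 4, 36, 27, 8, 9]
Tree (level-order array): [28, 17, 36, 1, 27, None, None, None, 7, None, None, 4, 8, None, None, None, 9]
In a BST, the LCA of p=8, q=27 is the first node v on the
root-to-leaf path with p <= v <= q (go left if both < v, right if both > v).
Walk from root:
  at 28: both 8 and 27 < 28, go left
  at 17: 8 <= 17 <= 27, this is the LCA
LCA = 17


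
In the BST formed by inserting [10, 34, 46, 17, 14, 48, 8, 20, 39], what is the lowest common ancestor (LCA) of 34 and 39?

Tree insertion order: [10, 34, 46, 17, 14, 48, 8, 20, 39]
Tree (level-order array): [10, 8, 34, None, None, 17, 46, 14, 20, 39, 48]
In a BST, the LCA of p=34, q=39 is the first node v on the
root-to-leaf path with p <= v <= q (go left if both < v, right if both > v).
Walk from root:
  at 10: both 34 and 39 > 10, go right
  at 34: 34 <= 34 <= 39, this is the LCA
LCA = 34


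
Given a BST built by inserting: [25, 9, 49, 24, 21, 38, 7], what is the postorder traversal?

Tree insertion order: [25, 9, 49, 24, 21, 38, 7]
Tree (level-order array): [25, 9, 49, 7, 24, 38, None, None, None, 21]
Postorder traversal: [7, 21, 24, 9, 38, 49, 25]


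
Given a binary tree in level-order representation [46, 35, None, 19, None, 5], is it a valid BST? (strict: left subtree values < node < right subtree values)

Level-order array: [46, 35, None, 19, None, 5]
Validate using subtree bounds (lo, hi): at each node, require lo < value < hi,
then recurse left with hi=value and right with lo=value.
Preorder trace (stopping at first violation):
  at node 46 with bounds (-inf, +inf): OK
  at node 35 with bounds (-inf, 46): OK
  at node 19 with bounds (-inf, 35): OK
  at node 5 with bounds (-inf, 19): OK
No violation found at any node.
Result: Valid BST


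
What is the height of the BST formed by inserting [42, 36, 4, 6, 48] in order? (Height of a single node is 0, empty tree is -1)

Insertion order: [42, 36, 4, 6, 48]
Tree (level-order array): [42, 36, 48, 4, None, None, None, None, 6]
Compute height bottom-up (empty subtree = -1):
  height(6) = 1 + max(-1, -1) = 0
  height(4) = 1 + max(-1, 0) = 1
  height(36) = 1 + max(1, -1) = 2
  height(48) = 1 + max(-1, -1) = 0
  height(42) = 1 + max(2, 0) = 3
Height = 3


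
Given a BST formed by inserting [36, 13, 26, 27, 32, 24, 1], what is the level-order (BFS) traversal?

Tree insertion order: [36, 13, 26, 27, 32, 24, 1]
Tree (level-order array): [36, 13, None, 1, 26, None, None, 24, 27, None, None, None, 32]
BFS from the root, enqueuing left then right child of each popped node:
  queue [36] -> pop 36, enqueue [13], visited so far: [36]
  queue [13] -> pop 13, enqueue [1, 26], visited so far: [36, 13]
  queue [1, 26] -> pop 1, enqueue [none], visited so far: [36, 13, 1]
  queue [26] -> pop 26, enqueue [24, 27], visited so far: [36, 13, 1, 26]
  queue [24, 27] -> pop 24, enqueue [none], visited so far: [36, 13, 1, 26, 24]
  queue [27] -> pop 27, enqueue [32], visited so far: [36, 13, 1, 26, 24, 27]
  queue [32] -> pop 32, enqueue [none], visited so far: [36, 13, 1, 26, 24, 27, 32]
Result: [36, 13, 1, 26, 24, 27, 32]


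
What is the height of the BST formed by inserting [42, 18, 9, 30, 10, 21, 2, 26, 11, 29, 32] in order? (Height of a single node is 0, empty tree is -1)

Insertion order: [42, 18, 9, 30, 10, 21, 2, 26, 11, 29, 32]
Tree (level-order array): [42, 18, None, 9, 30, 2, 10, 21, 32, None, None, None, 11, None, 26, None, None, None, None, None, 29]
Compute height bottom-up (empty subtree = -1):
  height(2) = 1 + max(-1, -1) = 0
  height(11) = 1 + max(-1, -1) = 0
  height(10) = 1 + max(-1, 0) = 1
  height(9) = 1 + max(0, 1) = 2
  height(29) = 1 + max(-1, -1) = 0
  height(26) = 1 + max(-1, 0) = 1
  height(21) = 1 + max(-1, 1) = 2
  height(32) = 1 + max(-1, -1) = 0
  height(30) = 1 + max(2, 0) = 3
  height(18) = 1 + max(2, 3) = 4
  height(42) = 1 + max(4, -1) = 5
Height = 5
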